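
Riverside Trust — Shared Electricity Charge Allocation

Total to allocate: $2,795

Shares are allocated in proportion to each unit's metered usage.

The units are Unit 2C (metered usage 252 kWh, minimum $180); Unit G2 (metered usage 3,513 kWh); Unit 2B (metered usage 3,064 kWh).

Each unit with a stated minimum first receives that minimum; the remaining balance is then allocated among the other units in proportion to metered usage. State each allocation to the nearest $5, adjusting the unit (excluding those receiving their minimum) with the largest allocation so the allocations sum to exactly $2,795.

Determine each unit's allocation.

Fund the minimums — Unit 2C $180. Balance $2,615.
Balance split over remaining metered usage 6,577: Unit G2 1,396.76 → $1,395; Unit 2B 1,218.24 → $1,220.

Unit 2C: $180 | Unit G2: $1,395 | Unit 2B: $1,220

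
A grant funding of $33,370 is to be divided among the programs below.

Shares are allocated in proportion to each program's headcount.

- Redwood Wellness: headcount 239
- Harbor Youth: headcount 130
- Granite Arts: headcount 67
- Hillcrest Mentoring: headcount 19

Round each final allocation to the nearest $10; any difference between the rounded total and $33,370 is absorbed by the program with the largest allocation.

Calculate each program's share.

Redwood Wellness: $17,540 | Harbor Youth: $9,530 | Granite Arts: $4,910 | Hillcrest Mentoring: $1,390

Headcount total: 455.
Pro-rata amounts: Redwood Wellness 239/455 × $33,370 = 17,528.42; Harbor Youth 130/455 × $33,370 = 9,534.29; Granite Arts 67/455 × $33,370 = 4,913.82; Hillcrest Mentoring 19/455 × $33,370 = 1,393.47.
At nearest $10: Redwood Wellness $17,530; Harbor Youth $9,530; Granite Arts $4,910; Hillcrest Mentoring $1,390. Sum = $33,360.
Difference $33,370 − $33,360 = +$10 applied to largest allocation (Redwood Wellness): Redwood Wellness becomes $17,540.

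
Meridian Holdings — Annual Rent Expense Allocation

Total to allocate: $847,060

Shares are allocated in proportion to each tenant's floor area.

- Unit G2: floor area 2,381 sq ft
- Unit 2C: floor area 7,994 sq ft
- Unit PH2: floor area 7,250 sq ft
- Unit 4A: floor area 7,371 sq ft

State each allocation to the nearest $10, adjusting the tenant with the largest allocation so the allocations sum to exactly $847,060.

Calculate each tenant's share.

Total floor area = 24,996.
Proportional shares: Unit G2 2,381/24,996 × $847,060 = 80,686.90; Unit 2C 7,994/24,996 × $847,060 = 270,899.25; Unit PH2 7,250/24,996 × $847,060 = 245,686.71; Unit 4A 7,371/24,996 × $847,060 = 249,787.14.
After rounding ($10): Unit G2 $80,690; Unit 2C $270,900; Unit PH2 $245,690; Unit 4A $249,790. Sum = $847,070.
Difference $847,060 − $847,070 = −$10 applied to largest allocation (Unit 2C): Unit 2C becomes $270,890.

Unit G2: $80,690 | Unit 2C: $270,890 | Unit PH2: $245,690 | Unit 4A: $249,790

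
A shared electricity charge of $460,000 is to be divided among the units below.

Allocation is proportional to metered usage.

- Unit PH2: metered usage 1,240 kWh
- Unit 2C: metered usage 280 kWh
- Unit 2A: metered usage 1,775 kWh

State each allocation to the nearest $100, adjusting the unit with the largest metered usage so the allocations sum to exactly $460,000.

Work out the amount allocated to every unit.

Metered usage total: 1,240 + 280 + 1,775 = 3,295.
Proportional shares: Unit PH2 173,110.77; Unit 2C 39,089.53; Unit 2A 247,799.70.
At nearest $100: Unit PH2 $173,100; Unit 2C $39,100; Unit 2A $247,800. Sum = $460,000.
Rounded total matches; no reconciliation needed.

Unit PH2: $173,100; Unit 2C: $39,100; Unit 2A: $247,800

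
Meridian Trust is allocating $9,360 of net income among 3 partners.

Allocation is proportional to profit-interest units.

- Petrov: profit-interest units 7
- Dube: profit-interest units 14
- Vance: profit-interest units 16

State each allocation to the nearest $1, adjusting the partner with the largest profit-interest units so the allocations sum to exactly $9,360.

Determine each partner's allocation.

Petrov: $1,771 · Dube: $3,542 · Vance: $4,047

Combined profit-interest units = 37.
Raw shares: Petrov 7/37 × $9,360 = 1,770.81; Dube 14/37 × $9,360 = 3,541.62; Vance 16/37 × $9,360 = 4,047.57.
Rounded to nearest $1: Petrov $1,771; Dube $3,542; Vance $4,048. Sum = $9,361.
Difference $9,360 − $9,361 = −$1 applied to largest profit-interest units (Vance): Vance becomes $4,047.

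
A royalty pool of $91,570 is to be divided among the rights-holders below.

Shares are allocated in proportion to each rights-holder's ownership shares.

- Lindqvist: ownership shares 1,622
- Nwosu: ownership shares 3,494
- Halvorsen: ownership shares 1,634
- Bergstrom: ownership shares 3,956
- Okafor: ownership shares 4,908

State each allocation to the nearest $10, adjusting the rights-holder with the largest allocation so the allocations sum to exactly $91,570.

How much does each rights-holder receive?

Lindqvist: $9,510 · Nwosu: $20,490 · Halvorsen: $9,580 · Bergstrom: $23,200 · Okafor: $28,790

Sum of ownership shares: 15,614.
Proportional shares: Lindqvist 1,622/15,614 × $91,570 = 9,512.40; Nwosu 3,494/15,614 × $91,570 = 20,490.94; Halvorsen 1,634/15,614 × $91,570 = 9,582.77; Bergstrom 3,956/15,614 × $91,570 = 23,200.39; Okafor 4,908/15,614 × $91,570 = 28,783.50.
At nearest $10: Lindqvist $9,510; Nwosu $20,490; Halvorsen $9,580; Bergstrom $23,200; Okafor $28,780. Sum = $91,560.
Difference $91,570 − $91,560 = +$10 applied to largest allocation (Okafor): Okafor becomes $28,790.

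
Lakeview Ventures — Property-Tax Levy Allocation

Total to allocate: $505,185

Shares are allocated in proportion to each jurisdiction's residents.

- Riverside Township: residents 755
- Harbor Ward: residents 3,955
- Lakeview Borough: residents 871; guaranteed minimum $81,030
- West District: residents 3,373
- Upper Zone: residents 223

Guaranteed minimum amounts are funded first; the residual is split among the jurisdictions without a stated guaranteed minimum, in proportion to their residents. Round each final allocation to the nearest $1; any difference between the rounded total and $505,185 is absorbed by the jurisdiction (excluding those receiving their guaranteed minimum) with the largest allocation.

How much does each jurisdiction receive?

Minimums first: Lakeview Borough $81,030. Remaining pool $424,155.
Remaining pool split over remaining residents 8,306: Riverside Township 38,554.90 → $38,555; Harbor Ward 201,966.41 → $201,966; West District 172,245.94 → $172,246; Upper Zone 11,387.74 → $11,388.

Riverside Township: $38,555; Harbor Ward: $201,966; Lakeview Borough: $81,030; West District: $172,246; Upper Zone: $11,388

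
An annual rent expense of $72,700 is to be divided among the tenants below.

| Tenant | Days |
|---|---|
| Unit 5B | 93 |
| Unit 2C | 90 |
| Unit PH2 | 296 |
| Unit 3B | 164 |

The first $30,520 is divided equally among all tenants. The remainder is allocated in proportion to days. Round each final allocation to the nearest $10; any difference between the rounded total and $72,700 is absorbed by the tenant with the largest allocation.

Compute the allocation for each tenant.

Unit 5B: $13,730 · Unit 2C: $13,530 · Unit PH2: $27,050 · Unit 3B: $18,390

Equal tier: $30,520 ÷ 4 = $7,630 apiece.
Remainder $42,180 by days (total 643): Unit 5B 6,100.68 → $6,100; Unit 2C 5,903.89 → $5,900; Unit PH2 19,417.23 → $19,420; Unit 3B 10,758.20 → $10,760.
Totals: Unit 5B $7,630 + $6,100 = $13,730; Unit 2C $7,630 + $5,900 = $13,530; Unit PH2 $7,630 + $19,420 = $27,050; Unit 3B $7,630 + $10,760 = $18,390.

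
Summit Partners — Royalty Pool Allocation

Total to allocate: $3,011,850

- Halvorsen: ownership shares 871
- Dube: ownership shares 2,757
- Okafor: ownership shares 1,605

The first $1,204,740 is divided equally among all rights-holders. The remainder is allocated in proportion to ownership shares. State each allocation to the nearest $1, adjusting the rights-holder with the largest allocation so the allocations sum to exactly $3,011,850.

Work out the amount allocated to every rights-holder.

Halvorsen: $702,362; Dube: $1,353,654; Okafor: $955,834

Equal tier: $1,204,740 ÷ 3 = $401,580 apiece.
Remainder $1,807,110 by ownership shares (total 5,233): Halvorsen 300,782.12 → $300,782; Dube 952,073.81 → $952,074; Okafor 554,254.07 → $554,254.
Totals: Halvorsen $401,580 + $300,782 = $702,362; Dube $401,580 + $952,074 = $1,353,654; Okafor $401,580 + $554,254 = $955,834.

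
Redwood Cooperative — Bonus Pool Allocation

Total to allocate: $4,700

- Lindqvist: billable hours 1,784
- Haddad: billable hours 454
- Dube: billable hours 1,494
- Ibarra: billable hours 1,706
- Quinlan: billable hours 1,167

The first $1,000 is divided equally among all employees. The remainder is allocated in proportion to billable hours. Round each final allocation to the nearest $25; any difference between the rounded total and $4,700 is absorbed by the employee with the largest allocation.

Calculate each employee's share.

Lindqvist: $1,225 | Haddad: $450 | Dube: $1,025 | Ibarra: $1,150 | Quinlan: $850

First tranche $1,000 split equally: $200 each.
Remainder $3,700 by billable hours (total 6,605): Lindqvist 999.36 → $1,000; Haddad 254.32 → $250; Dube 836.91 → $825; Ibarra 955.67 → $950; Quinlan 653.73 → $650.
Rounding difference +$25 on remainder applied to Lindqvist.
Totals: Lindqvist $200 + $1,025 = $1,225; Haddad $200 + $250 = $450; Dube $200 + $825 = $1,025; Ibarra $200 + $950 = $1,150; Quinlan $200 + $650 = $850.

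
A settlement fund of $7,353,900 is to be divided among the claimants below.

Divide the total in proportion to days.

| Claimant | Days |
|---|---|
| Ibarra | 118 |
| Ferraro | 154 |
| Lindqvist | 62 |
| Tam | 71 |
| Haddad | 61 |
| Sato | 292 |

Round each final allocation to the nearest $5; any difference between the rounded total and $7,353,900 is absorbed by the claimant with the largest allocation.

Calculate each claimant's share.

Ibarra: $1,144,800 | Ferraro: $1,494,065 | Lindqvist: $601,505 | Tam: $688,820 | Haddad: $591,805 | Sato: $2,832,905

Total days = 758.
Raw shares: Ibarra 118/758 × $7,353,900 = 1,144,802.37; Ferraro 154/758 × $7,353,900 = 1,494,064.12; Lindqvist 62/758 × $7,353,900 = 601,506.33; Tam 71/758 × $7,353,900 = 688,821.77; Haddad 61/758 × $7,353,900 = 591,804.62; Sato 292/758 × $7,353,900 = 2,832,900.79.
After rounding ($5): Ibarra $1,144,800; Ferraro $1,494,065; Lindqvist $601,505; Tam $688,820; Haddad $591,805; Sato $2,832,900. Sum = $7,353,895.
Difference $7,353,900 − $7,353,895 = +$5 applied to largest allocation (Sato): Sato becomes $2,832,905.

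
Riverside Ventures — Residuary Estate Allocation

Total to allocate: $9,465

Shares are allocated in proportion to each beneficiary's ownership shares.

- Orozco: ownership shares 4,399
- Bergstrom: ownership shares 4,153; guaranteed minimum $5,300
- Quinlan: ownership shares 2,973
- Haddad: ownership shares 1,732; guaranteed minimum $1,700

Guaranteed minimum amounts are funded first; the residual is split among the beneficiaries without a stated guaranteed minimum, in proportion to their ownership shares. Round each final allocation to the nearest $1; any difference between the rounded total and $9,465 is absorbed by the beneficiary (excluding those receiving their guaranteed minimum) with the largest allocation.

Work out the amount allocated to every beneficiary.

Minimums first: Bergstrom $5,300; Haddad $1,700. Residual $2,465.
Residual split over remaining ownership shares 7,372: Orozco 1,470.91 → $1,471; Quinlan 994.09 → $994.

Orozco: $1,471 | Bergstrom: $5,300 | Quinlan: $994 | Haddad: $1,700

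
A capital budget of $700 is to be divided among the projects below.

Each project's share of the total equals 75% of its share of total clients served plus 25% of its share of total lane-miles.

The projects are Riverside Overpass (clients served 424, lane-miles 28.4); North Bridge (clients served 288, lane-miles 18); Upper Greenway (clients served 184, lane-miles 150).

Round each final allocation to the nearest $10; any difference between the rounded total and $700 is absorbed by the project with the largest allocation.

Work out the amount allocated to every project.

Riverside Overpass: $280 | North Bridge: $180 | Upper Greenway: $240

Totals — clients served 896, lane-miles 196.4.
Blended shares (75% clients served + 25% lane-miles): Riverside Overpass 0.3911; North Bridge 0.2640; Upper Greenway 0.3450.
Pro-rata amounts: Riverside Overpass 273.74; North Bridge 184.79; Upper Greenway 241.47.
After rounding ($10): Riverside Overpass $270; North Bridge $180; Upper Greenway $240. Sum = $690.
Difference $700 − $690 = +$10 applied to largest allocation (Riverside Overpass): Riverside Overpass becomes $280.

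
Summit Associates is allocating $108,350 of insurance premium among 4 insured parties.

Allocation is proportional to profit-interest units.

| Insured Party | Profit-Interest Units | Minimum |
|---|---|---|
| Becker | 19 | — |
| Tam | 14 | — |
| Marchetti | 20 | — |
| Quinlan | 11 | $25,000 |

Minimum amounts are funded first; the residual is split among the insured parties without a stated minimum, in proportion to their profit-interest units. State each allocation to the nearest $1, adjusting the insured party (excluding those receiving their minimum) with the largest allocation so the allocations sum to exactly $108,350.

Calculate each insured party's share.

Becker: $29,880 · Tam: $22,017 · Marchetti: $31,453 · Quinlan: $25,000

Guaranteed amounts: Quinlan $25,000. Remaining pool $83,350.
Remaining pool split over remaining profit-interest units 53: Becker 29,880.19 → $29,880; Tam 22,016.98 → $22,017; Marchetti 31,452.83 → $31,453.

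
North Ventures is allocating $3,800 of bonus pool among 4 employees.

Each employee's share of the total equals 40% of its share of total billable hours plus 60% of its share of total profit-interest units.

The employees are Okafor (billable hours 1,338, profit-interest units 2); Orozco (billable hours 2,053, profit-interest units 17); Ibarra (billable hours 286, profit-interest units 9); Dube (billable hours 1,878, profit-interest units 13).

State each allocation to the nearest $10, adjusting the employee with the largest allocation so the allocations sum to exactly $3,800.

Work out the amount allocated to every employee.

Billable hours total 5,555; profit-interest units total 41.
Combined weights (40% billable hours + 60% profit-interest units): Okafor 0.1256; Orozco 0.3966; Ibarra 0.1523; Dube 0.3255.
Unrounded shares: Okafor 477.33; Orozco 1,507.12; Ibarra 578.75; Dube 1,236.80.
After rounding ($10): Okafor $480; Orozco $1,510; Ibarra $580; Dube $1,240. Sum = $3,810.
Difference $3,800 − $3,810 = −$10 applied to largest allocation (Orozco): Orozco becomes $1,500.

Okafor: $480 · Orozco: $1,500 · Ibarra: $580 · Dube: $1,240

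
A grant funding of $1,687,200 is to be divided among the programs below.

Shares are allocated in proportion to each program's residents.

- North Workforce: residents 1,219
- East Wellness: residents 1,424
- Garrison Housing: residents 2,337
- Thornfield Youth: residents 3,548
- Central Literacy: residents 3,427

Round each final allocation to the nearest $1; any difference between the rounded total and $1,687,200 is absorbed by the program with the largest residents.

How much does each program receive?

North Workforce: $172,037; East Wellness: $200,968; Garrison Housing: $329,819; Thornfield Youth: $500,726; Central Literacy: $483,650

Total residents = 11,955.
Unrounded shares: North Workforce 1,219/11,955 × $1,687,200 = 172,036.54; East Wellness 1,424/11,955 × $1,687,200 = 200,968.03; Garrison Housing 2,337/11,955 × $1,687,200 = 329,819.02; Thornfield Youth 3,548/11,955 × $1,687,200 = 500,726.52; Central Literacy 3,427/11,955 × $1,687,200 = 483,649.89.
Rounded to nearest $1: North Workforce $172,037; East Wellness $200,968; Garrison Housing $329,819; Thornfield Youth $500,727; Central Literacy $483,650. Sum = $1,687,201.
Difference $1,687,200 − $1,687,201 = −$1 applied to largest residents (Thornfield Youth): Thornfield Youth becomes $500,726.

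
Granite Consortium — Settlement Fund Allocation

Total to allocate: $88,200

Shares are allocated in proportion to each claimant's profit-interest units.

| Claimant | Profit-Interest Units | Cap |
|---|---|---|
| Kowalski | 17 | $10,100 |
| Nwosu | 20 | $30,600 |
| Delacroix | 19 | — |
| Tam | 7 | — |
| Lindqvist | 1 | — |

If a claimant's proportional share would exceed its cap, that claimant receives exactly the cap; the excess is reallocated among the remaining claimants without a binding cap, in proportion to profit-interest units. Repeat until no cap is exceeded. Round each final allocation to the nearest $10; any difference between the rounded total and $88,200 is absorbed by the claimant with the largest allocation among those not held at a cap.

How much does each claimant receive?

Sum of profit-interest units: 64.
Proportional shares (ignoring caps): Kowalski 23,428.12; Nwosu 27,562.50; Delacroix 26,184.38; Tam 9,646.88; Lindqvist 1,378.12.
Cap binds for Kowalski ($10,100); balance $78,100 reallocated over remaining profit-interest units 47.
Cap binds for Nwosu ($30,600); balance $47,500 reallocated over remaining profit-interest units 27.
Shares after redistribution: Delacroix 33,425.93 → $33,430; Tam 12,314.81 → $12,310; Lindqvist 1,759.26 → $1,760.

Kowalski: $10,100 | Nwosu: $30,600 | Delacroix: $33,430 | Tam: $12,310 | Lindqvist: $1,760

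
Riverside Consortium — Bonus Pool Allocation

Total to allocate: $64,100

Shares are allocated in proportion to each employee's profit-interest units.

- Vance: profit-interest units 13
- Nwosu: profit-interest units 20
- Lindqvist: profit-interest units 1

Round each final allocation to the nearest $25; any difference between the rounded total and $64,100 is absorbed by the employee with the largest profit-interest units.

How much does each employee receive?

Vance: $24,500 | Nwosu: $37,725 | Lindqvist: $1,875

Combined profit-interest units = 34.
Unrounded shares: Vance 13/34 × $64,100 = 24,508.82; Nwosu 20/34 × $64,100 = 37,705.88; Lindqvist 1/34 × $64,100 = 1,885.29.
Rounded to nearest $25: Vance $24,500; Nwosu $37,700; Lindqvist $1,875. Sum = $64,075.
Difference $64,100 − $64,075 = +$25 applied to largest profit-interest units (Nwosu): Nwosu becomes $37,725.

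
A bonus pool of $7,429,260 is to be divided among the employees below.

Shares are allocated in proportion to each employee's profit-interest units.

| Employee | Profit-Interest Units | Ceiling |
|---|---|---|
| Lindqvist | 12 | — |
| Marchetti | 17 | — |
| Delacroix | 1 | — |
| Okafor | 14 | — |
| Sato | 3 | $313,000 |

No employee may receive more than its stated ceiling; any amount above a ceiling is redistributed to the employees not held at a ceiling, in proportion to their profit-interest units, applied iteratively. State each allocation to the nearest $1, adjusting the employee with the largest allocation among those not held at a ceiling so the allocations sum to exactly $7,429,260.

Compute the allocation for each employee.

Profit-interest units total: 47.
Unconstrained shares: Lindqvist 1,896,832.34; Marchetti 2,687,179.15; Delacroix 158,069.36; Okafor 2,212,971.06; Sato 474,208.09.
Cap binds for Sato ($313,000); remaining pool $7,116,260 reallocated over remaining profit-interest units 44.
Shares after redistribution: Lindqvist 1,940,798.18 → $1,940,798; Marchetti 2,749,464.09 → $2,749,464; Delacroix 161,733.18 → $161,733; Okafor 2,264,264.55 → $2,264,265.

Lindqvist: $1,940,798 · Marchetti: $2,749,464 · Delacroix: $161,733 · Okafor: $2,264,265 · Sato: $313,000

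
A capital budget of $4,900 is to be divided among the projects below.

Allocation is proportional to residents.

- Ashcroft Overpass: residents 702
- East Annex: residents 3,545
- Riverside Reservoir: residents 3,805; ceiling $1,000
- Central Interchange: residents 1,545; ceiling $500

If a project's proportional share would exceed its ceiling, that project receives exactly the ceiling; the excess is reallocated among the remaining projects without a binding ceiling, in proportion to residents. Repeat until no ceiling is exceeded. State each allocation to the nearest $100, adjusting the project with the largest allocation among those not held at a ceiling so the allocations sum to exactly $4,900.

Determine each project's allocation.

Residents total: 9,597.
Pro-rata shares before constraints: Ashcroft Overpass 358.42; East Annex 1,809.99; Riverside Reservoir 1,942.74; Central Interchange 788.84.
Capped: Riverside Reservoir ($1,000), Central Interchange ($500); residual $3,400 reallocated over remaining residents 4,247.
Shares after redistribution: Ashcroft Overpass 562.00 → $600; East Annex 2,838.00 → $2,800.

Ashcroft Overpass: $600 | East Annex: $2,800 | Riverside Reservoir: $1,000 | Central Interchange: $500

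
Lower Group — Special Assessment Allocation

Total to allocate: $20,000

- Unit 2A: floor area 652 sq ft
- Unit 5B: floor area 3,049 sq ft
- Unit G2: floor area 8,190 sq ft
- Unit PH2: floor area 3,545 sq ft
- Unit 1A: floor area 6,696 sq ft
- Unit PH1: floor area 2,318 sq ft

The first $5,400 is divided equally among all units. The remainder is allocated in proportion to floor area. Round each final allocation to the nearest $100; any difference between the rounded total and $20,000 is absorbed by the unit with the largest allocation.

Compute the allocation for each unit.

Unit 2A: $1,300 · Unit 5B: $2,700 · Unit G2: $5,800 · Unit PH2: $3,000 · Unit 1A: $4,900 · Unit PH1: $2,300

$5,400 shared equally gives $900 per unit.
Remainder $14,600 by floor area (total 24,450): Unit 2A 389.33 → $400; Unit 5B 1,820.67 → $1,800; Unit G2 4,890.55 → $4,900; Unit PH2 2,116.85 → $2,100; Unit 1A 3,998.43 → $4,000; Unit PH1 1,384.16 → $1,400.
Totals: Unit 2A $900 + $400 = $1,300; Unit 5B $900 + $1,800 = $2,700; Unit G2 $900 + $4,900 = $5,800; Unit PH2 $900 + $2,100 = $3,000; Unit 1A $900 + $4,000 = $4,900; Unit PH1 $900 + $1,400 = $2,300.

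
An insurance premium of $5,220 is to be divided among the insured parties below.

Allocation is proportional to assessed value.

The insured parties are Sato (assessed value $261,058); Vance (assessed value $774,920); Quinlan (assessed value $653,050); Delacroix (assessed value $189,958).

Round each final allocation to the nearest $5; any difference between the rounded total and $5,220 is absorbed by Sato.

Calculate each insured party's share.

Sum of assessed value: 1,878,986.
Proportional shares: Sato 261,058/1,878,986 × $5,220 = 725.24; Vance 774,920/1,878,986 × $5,220 = 2,152.80; Quinlan 653,050/1,878,986 × $5,220 = 1,814.23; Delacroix 189,958/1,878,986 × $5,220 = 527.72.
Rounded to nearest $5: Sato $725; Vance $2,155; Quinlan $1,815; Delacroix $530. Sum = $5,225.
Difference $5,220 − $5,225 = −$5 applied to Sato: Sato becomes $720.

Sato: $720 · Vance: $2,155 · Quinlan: $1,815 · Delacroix: $530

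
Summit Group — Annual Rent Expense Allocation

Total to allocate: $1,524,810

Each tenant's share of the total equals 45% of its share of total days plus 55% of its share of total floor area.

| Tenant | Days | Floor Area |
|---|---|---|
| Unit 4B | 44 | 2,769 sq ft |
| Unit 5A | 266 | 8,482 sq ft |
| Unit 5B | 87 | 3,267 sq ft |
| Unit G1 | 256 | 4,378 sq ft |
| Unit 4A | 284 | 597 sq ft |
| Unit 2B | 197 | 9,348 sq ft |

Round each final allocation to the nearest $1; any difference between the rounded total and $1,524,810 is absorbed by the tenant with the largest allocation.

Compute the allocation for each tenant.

Totals — days 1,134, floor area 28,841.
Combined weights (45% days + 55% floor area): Unit 4B 0.0703; Unit 5A 0.2673; Unit 5B 0.0968; Unit G1 0.1851; Unit 4A 0.1241; Unit 2B 0.2564.
Raw shares: Unit 4B 107,141.31; Unit 5A 407,593.79; Unit 5B 147,640.86; Unit G1 282,205.87; Unit 4A 189,203.38; Unit 2B 391,024.80.
After rounding ($1): Unit 4B $107,141; Unit 5A $407,594; Unit 5B $147,641; Unit G1 $282,206; Unit 4A $189,203; Unit 2B $391,025. Sum = $1,524,810.
Sum already equals the total — no adjustment.

Unit 4B: $107,141 · Unit 5A: $407,594 · Unit 5B: $147,641 · Unit G1: $282,206 · Unit 4A: $189,203 · Unit 2B: $391,025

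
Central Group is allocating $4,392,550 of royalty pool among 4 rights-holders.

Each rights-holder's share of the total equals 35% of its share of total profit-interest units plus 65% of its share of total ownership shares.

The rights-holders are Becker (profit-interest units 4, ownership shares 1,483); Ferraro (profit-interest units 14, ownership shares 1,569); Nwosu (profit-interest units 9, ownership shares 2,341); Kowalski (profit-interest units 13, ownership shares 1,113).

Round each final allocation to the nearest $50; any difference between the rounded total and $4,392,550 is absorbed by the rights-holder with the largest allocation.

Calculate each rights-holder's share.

Profit-interest units total 40; ownership shares total 6,506.
Blended shares (35% profit-interest units + 65% ownership shares): Becker 0.1832; Ferraro 0.2793; Nwosu 0.3126; Kowalski 0.2249.
Raw shares: Becker 804,553.66; Ferraro 1,226,642.88; Nwosu 1,373,260.95; Kowalski 988,092.51.
At nearest $50: Becker $804,550; Ferraro $1,226,650; Nwosu $1,373,250; Kowalski $988,100. Sum = $4,392,550.
Sum already equals the total — no adjustment.

Becker: $804,550 | Ferraro: $1,226,650 | Nwosu: $1,373,250 | Kowalski: $988,100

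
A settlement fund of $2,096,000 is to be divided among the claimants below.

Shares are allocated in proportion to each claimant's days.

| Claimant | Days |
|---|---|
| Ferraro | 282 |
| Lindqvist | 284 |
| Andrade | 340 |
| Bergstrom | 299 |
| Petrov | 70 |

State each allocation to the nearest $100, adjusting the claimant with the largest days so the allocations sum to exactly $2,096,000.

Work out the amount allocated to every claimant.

Ferraro: $463,600 · Lindqvist: $466,900 · Andrade: $558,900 · Bergstrom: $491,500 · Petrov: $115,100

Combined days = 282 + 284 + 340 + 299 + 70 = 1,275.
Pro-rata amounts: Ferraro 463,585.88; Lindqvist 466,873.73; Andrade 558,933.33; Bergstrom 491,532.55; Petrov 115,074.51.
At nearest $100: Ferraro $463,600; Lindqvist $466,900; Andrade $558,900; Bergstrom $491,500; Petrov $115,100. Sum = $2,096,000.
Sum already equals the total — no adjustment.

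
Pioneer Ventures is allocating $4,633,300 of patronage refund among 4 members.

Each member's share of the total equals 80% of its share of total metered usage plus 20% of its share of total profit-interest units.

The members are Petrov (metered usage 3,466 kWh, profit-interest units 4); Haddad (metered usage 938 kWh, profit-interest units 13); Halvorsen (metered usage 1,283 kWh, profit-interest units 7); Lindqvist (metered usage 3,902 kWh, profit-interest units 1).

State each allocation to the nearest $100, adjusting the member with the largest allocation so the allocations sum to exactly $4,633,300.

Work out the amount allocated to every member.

Petrov: $1,488,100; Haddad: $844,400; Halvorsen: $755,400; Lindqvist: $1,545,400

Totals — metered usage 9,589, profit-interest units 25.
Composite weights (80% metered usage + 20% profit-interest units): Petrov 0.3212; Haddad 0.1823; Halvorsen 0.1630; Lindqvist 0.3335.
Unrounded shares: Petrov 1,488,052.26; Haddad 844,448.28; Halvorsen 755,410.06; Lindqvist 1,545,389.40.
Rounded to nearest $100: Petrov $1,488,100; Haddad $844,400; Halvorsen $755,400; Lindqvist $1,545,400. Sum = $4,633,300.
Sum already equals the total — no adjustment.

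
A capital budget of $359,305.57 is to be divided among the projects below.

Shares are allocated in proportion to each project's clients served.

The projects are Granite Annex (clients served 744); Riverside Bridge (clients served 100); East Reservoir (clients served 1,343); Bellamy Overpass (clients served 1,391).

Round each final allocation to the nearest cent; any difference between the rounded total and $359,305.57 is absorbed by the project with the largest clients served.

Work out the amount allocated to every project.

Granite Annex: $74,713.06 | Riverside Bridge: $10,042.08 | East Reservoir: $134,865.11 | Bellamy Overpass: $139,685.32

Clients served total: 744 + 100 + 1,343 + 1,391 = 3,578.
Unrounded shares: Granite Annex 74,713.0643; Riverside Bridge 10,042.0785; East Reservoir 134,865.1147; Bellamy Overpass 139,685.3124.
After rounding (cent): Granite Annex $74,713.06; Riverside Bridge $10,042.08; East Reservoir $134,865.11; Bellamy Overpass $139,685.31. Sum = $359,305.56.
Difference $359,305.57 − $359,305.56 = +$0.01 applied to largest clients served (Bellamy Overpass): Bellamy Overpass becomes $139,685.32.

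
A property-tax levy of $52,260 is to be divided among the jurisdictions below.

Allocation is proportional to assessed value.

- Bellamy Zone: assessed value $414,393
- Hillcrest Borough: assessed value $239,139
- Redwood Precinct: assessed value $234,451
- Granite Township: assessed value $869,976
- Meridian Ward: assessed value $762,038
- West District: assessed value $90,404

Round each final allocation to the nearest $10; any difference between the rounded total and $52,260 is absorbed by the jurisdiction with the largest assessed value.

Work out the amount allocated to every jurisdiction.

Bellamy Zone: $8,300 | Hillcrest Borough: $4,790 | Redwood Precinct: $4,690 | Granite Township: $17,410 | Meridian Ward: $15,260 | West District: $1,810

Combined assessed value = 2,610,401.
Pro-rata amounts: Bellamy Zone 414,393/2,610,401 × $52,260 = 8,296.11; Hillcrest Borough 239,139/2,610,401 × $52,260 = 4,787.54; Redwood Precinct 234,451/2,610,401 × $52,260 = 4,693.69; Granite Township 869,976/2,610,401 × $52,260 = 17,416.84; Meridian Ward 762,038/2,610,401 × $52,260 = 15,255.93; West District 90,404/2,610,401 × $52,260 = 1,809.88.
At nearest $10: Bellamy Zone $8,300; Hillcrest Borough $4,790; Redwood Precinct $4,690; Granite Township $17,420; Meridian Ward $15,260; West District $1,810. Sum = $52,270.
Difference $52,260 − $52,270 = −$10 applied to largest assessed value (Granite Township): Granite Township becomes $17,410.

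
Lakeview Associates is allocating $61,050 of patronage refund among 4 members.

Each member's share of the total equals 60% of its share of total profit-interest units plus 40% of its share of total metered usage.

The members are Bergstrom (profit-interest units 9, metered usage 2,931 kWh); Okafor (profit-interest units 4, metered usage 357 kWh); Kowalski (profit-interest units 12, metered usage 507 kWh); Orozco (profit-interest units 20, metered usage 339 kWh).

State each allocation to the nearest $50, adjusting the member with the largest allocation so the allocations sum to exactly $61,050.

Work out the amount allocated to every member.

Bergstrom: $24,650 | Okafor: $5,350 | Kowalski: $12,750 | Orozco: $18,300

Totals — profit-interest units 45, metered usage 4,134.
Composite weights (60% profit-interest units + 40% metered usage): Bergstrom 0.4036; Okafor 0.0879; Kowalski 0.2091; Orozco 0.2995.
Pro-rata amounts: Bergstrom 24,639.74; Okafor 5,364.84; Kowalski 12,762.91; Orozco 18,282.51.
After rounding ($50): Bergstrom $24,650; Okafor $5,350; Kowalski $12,750; Orozco $18,300. Sum = $61,050.
Sum already equals the total — no adjustment.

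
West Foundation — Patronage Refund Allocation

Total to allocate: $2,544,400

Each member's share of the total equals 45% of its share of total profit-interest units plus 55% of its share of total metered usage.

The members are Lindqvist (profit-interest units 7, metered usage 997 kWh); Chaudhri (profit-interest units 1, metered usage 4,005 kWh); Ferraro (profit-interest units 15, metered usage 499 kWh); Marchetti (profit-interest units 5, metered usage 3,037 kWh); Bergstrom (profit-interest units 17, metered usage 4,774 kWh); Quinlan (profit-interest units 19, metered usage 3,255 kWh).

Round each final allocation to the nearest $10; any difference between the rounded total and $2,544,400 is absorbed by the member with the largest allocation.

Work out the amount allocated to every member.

Profit-interest units total 64; metered usage total 16,567.
Combined weights (45% profit-interest units + 55% metered usage): Lindqvist 0.0823; Chaudhri 0.1400; Ferraro 0.1220; Marchetti 0.1360; Bergstrom 0.2780; Quinlan 0.2417.
Unrounded shares: Lindqvist 209,449.11; Chaudhri 356,193.99; Ferraro 310,505.38; Marchetti 345,987.96; Bergstrom 707,396.68; Quinlan 614,866.87.
After rounding ($10): Lindqvist $209,450; Chaudhri $356,190; Ferraro $310,510; Marchetti $345,990; Bergstrom $707,400; Quinlan $614,870. Sum = $2,544,410.
Difference $2,544,400 − $2,544,410 = −$10 applied to largest allocation (Bergstrom): Bergstrom becomes $707,390.

Lindqvist: $209,450; Chaudhri: $356,190; Ferraro: $310,510; Marchetti: $345,990; Bergstrom: $707,390; Quinlan: $614,870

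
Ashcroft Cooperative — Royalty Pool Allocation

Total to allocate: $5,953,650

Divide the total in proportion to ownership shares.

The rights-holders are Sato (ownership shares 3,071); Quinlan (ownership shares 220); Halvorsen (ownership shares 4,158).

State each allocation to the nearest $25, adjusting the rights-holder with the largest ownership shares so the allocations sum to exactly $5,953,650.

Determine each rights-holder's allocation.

Sum of ownership shares: 7,449.
Raw shares: Sato 3,071/7,449 × $5,953,650 = 2,454,511.90; Quinlan 220/7,449 × $5,953,650 = 175,836.09; Halvorsen 4,158/7,449 × $5,953,650 = 3,323,302.01.
At nearest $25: Sato $2,454,500; Quinlan $175,825; Halvorsen $3,323,300. Sum = $5,953,625.
Difference $5,953,650 − $5,953,625 = +$25 applied to largest ownership shares (Halvorsen): Halvorsen becomes $3,323,325.

Sato: $2,454,500 | Quinlan: $175,825 | Halvorsen: $3,323,325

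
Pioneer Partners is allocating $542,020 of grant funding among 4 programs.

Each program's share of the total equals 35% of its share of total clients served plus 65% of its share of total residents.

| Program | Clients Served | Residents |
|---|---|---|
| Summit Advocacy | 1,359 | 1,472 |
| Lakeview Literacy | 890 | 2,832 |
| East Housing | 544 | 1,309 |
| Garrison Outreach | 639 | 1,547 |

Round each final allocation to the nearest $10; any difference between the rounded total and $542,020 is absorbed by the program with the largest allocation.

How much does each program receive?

Summit Advocacy: $147,550 | Lakeview Literacy: $188,550 | East Housing: $94,480 | Garrison Outreach: $111,440

Totals — clients served 3,432, residents 7,160.
Combined weights (35% clients served + 65% residents): Summit Advocacy 0.2722; Lakeview Literacy 0.3479; East Housing 0.1743; Garrison Outreach 0.2056.
Raw shares: Summit Advocacy 147,550.82; Lakeview Literacy 188,546.20; East Housing 94,480.40; Garrison Outreach 111,442.58.
At nearest $10: Summit Advocacy $147,550; Lakeview Literacy $188,550; East Housing $94,480; Garrison Outreach $111,440. Sum = $542,020.
No rounding difference to absorb.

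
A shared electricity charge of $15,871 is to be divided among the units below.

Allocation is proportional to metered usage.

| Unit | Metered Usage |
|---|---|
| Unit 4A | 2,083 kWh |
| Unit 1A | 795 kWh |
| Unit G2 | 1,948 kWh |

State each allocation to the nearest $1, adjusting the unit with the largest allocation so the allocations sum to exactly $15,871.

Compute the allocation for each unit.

Sum of metered usage: 4,826.
Raw shares: Unit 4A 2,083/4,826 × $15,871 = 6,850.25; Unit 1A 795/4,826 × $15,871 = 2,614.47; Unit G2 1,948/4,826 × $15,871 = 6,406.28.
Rounded to nearest $1: Unit 4A $6,850; Unit 1A $2,614; Unit G2 $6,406. Sum = $15,870.
Difference $15,871 − $15,870 = +$1 applied to largest allocation (Unit 4A): Unit 4A becomes $6,851.

Unit 4A: $6,851; Unit 1A: $2,614; Unit G2: $6,406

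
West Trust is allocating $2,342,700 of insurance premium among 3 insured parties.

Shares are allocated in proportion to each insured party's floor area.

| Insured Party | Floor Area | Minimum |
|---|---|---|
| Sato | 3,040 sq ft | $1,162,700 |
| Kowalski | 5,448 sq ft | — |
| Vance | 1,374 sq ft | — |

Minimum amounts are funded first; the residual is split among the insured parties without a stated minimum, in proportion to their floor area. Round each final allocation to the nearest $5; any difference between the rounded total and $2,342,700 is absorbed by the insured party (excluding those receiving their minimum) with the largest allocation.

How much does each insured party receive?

Guaranteed amounts: Sato $1,162,700. Remaining pool $1,180,000.
Remaining pool split over remaining floor area 6,822: Kowalski 942,339.49 → $942,340; Vance 237,660.51 → $237,660.

Sato: $1,162,700 | Kowalski: $942,340 | Vance: $237,660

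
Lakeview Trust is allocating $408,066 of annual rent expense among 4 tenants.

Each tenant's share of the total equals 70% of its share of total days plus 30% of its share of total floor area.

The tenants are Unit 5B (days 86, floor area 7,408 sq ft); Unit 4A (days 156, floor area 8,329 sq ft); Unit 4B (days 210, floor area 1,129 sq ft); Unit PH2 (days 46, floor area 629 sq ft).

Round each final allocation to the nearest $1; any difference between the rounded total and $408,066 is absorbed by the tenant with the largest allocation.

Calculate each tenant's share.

Unit 5B: $101,165 · Unit 4A: $147,762 · Unit 4B: $128,353 · Unit PH2: $30,786

Totals — days 498, floor area 17,495.
Blended shares (70% days + 30% floor area): Unit 5B 0.2479; Unit 4A 0.3621; Unit 4B 0.3145; Unit PH2 0.0754.
Proportional shares: Unit 5B 101,165.32; Unit 4A 147,761.01; Unit 4B 128,353.30; Unit PH2 30,786.37.
At nearest $1: Unit 5B $101,165; Unit 4A $147,761; Unit 4B $128,353; Unit PH2 $30,786. Sum = $408,065.
Difference $408,066 − $408,065 = +$1 applied to largest allocation (Unit 4A): Unit 4A becomes $147,762.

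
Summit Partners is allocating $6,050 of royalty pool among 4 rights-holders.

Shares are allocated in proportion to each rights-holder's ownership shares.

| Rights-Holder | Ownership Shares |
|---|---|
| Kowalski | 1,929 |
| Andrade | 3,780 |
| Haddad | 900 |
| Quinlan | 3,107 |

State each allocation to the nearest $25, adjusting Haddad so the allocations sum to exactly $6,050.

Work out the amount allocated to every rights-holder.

Kowalski: $1,200 · Andrade: $2,350 · Haddad: $575 · Quinlan: $1,925

Total ownership shares = 9,716.
Raw shares: Kowalski 1,929/9,716 × $6,050 = 1,201.16; Andrade 3,780/9,716 × $6,050 = 2,353.75; Haddad 900/9,716 × $6,050 = 560.42; Quinlan 3,107/9,716 × $6,050 = 1,934.68.
Rounded to nearest $25: Kowalski $1,200; Andrade $2,350; Haddad $550; Quinlan $1,925. Sum = $6,025.
Difference $6,050 − $6,025 = +$25 applied to Haddad: Haddad becomes $575.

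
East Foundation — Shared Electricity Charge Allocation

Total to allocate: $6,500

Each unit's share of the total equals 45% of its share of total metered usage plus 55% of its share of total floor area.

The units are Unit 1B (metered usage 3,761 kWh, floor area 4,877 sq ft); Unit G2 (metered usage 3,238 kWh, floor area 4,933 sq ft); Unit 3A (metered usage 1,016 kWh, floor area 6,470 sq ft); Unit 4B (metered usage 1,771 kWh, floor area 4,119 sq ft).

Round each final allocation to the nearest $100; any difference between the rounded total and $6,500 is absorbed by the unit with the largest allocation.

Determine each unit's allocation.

Totals — metered usage 9,786, floor area 20,399.
Blended shares (45% metered usage + 55% floor area): Unit 1B 0.3044; Unit G2 0.2819; Unit 3A 0.2212; Unit 4B 0.1925.
Proportional shares: Unit 1B 1,978.86; Unit G2 1,832.35; Unit 3A 1,437.57; Unit 4B 1,251.22.
At nearest $100: Unit 1B $2,000; Unit G2 $1,800; Unit 3A $1,400; Unit 4B $1,300. Sum = $6,500.
No rounding difference to absorb.

Unit 1B: $2,000 · Unit G2: $1,800 · Unit 3A: $1,400 · Unit 4B: $1,300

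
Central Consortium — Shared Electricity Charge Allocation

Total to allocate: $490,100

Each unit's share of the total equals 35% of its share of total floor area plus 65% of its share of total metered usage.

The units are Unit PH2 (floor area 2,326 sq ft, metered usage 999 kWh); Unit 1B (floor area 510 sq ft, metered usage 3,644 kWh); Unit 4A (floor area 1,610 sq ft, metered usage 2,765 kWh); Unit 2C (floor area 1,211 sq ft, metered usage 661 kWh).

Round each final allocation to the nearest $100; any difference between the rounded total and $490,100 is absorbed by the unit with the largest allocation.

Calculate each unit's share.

Floor area total 5,657; metered usage total 8,069.
Blended shares (35% floor area + 65% metered usage): Unit PH2 0.2244; Unit 1B 0.3251; Unit 4A 0.3223; Unit 2C 0.1282.
Unrounded shares: Unit PH2 109,971.02; Unit 1B 159,330.05; Unit 4A 157,981.90; Unit 2C 62,817.03.
Rounded to nearest $100: Unit PH2 $110,000; Unit 1B $159,300; Unit 4A $158,000; Unit 2C $62,800. Sum = $490,100.
Rounded total matches; no reconciliation needed.

Unit PH2: $110,000; Unit 1B: $159,300; Unit 4A: $158,000; Unit 2C: $62,800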